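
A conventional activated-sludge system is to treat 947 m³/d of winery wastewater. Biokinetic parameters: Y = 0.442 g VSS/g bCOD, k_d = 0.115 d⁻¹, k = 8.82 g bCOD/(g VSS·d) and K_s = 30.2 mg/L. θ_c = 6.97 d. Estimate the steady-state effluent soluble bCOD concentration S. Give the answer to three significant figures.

For a completely mixed reactor with recycle the Lawrence–McCarty relation gives S = K_s·(1 + k_d·θ_c) / [θ_c·(Y·k − k_d) − 1] = 30.2 × (1 + 0.115 × 6.97) / [6.97 × (0.442 × 8.82 − 0.115) − 1] = 54.41 / 25.37 = 2.144 mg/L.

S ≈ 2.14 mg/L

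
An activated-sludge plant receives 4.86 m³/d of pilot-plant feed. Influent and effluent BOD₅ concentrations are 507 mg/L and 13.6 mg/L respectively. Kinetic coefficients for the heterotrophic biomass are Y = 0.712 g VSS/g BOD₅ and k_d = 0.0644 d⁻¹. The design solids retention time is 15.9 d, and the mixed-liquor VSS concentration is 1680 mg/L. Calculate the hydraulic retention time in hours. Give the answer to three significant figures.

τ ≈ 39.4 h

From the SRT design equation V = Y Q (S₀−S) θ_c / [X (1 + k_d θ_c)] = 0.712 × 4.86 × (507 − 13.6) × 15.9 / [1680 × (1 + 0.0644 × 15.9)] = 2.71×10^4 / 3400 = 7.984 m³.
HRT = V/Q = 7.984 m³ / 4.86 m³·d⁻¹ = 1.643 d × 24 = 39.43 h.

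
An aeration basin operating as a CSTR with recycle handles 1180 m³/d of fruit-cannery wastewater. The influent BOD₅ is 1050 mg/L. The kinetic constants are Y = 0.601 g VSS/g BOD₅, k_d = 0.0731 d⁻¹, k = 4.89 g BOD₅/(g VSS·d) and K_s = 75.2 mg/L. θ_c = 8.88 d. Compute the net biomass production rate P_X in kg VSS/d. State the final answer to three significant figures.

For a completely mixed reactor with recycle the Lawrence–McCarty relation gives S = K_s·(1 + k_d·θ_c) / [θ_c·(Y·k − k_d) − 1] = 75.2 × (1 + 0.0731 × 8.88) / [8.88 × (0.601 × 4.89 − 0.0731) − 1] = 124.0 / 24.45 = 5.073 mg/L.
Observed yield with endogenous decay: Y_obs = Y / (1 + k_d·θ_c) = 0.601 / (1 + 0.0731 × 8.88) = 0.601 / 1.649 = 0.3644 g VSS/g BOD₅.
Mass of BOD₅ removed per day: Q(S₀ − S) = 1180 × 1045 g/m³ = 1233 kg/d.
Net biomass production P_X = Y_obs × Q·(S₀ − S) = 0.3644 × 1233 = 449.4 kg VSS/d.

P_X ≈ 449 kg VSS/d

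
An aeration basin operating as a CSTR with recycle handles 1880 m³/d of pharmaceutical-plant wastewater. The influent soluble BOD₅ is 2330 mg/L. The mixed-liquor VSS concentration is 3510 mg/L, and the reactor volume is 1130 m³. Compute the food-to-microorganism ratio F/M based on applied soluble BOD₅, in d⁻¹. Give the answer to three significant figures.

F/M ≈ 1.10 d⁻¹

Food-to-microorganism ratio F/M = Q S₀ / (V X) = 1880 × 2330 / (1130 × 3510) = 1.104 d⁻¹.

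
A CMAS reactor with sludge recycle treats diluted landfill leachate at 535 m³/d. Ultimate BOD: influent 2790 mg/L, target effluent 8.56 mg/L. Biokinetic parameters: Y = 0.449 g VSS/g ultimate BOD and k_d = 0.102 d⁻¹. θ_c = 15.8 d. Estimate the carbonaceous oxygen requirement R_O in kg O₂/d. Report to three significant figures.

The observed yield is Y_obs = Y/(1 + k_d·θ_c) = 0.449 / (1 + 0.102 × 15.8) = 0.449 / 2.612 = 0.1719 g VSS per g ultimate BOD removed.
Q·(S₀ − S) = 535 × (2790 − 8.56) × 10⁻³ = 1488 kg/d removed.
Biomass synthesised: P_X = Y_obs × 1488 = 255.8 kg VSS/d.
R_O = Q·ΔS − 1.42 P_X = 1488 − 363.3 = 1125 kg O₂/d.

R_O ≈ 1120 kg O₂/d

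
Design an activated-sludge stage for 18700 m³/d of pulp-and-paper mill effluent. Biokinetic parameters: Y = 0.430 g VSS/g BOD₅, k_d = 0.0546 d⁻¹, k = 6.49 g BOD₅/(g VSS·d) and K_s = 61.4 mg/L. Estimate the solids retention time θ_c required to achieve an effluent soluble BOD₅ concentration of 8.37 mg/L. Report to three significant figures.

At the target effluent, Y k S/(K_s+S) = 0.430×6.49×8.37/69.77 = 0.3348 d⁻¹.
θ_c = 1/(μ − k_d) = 1/(0.3348 − 0.0546) = 1/0.2802 = 3.569 d.

θ_c ≈ 3.57 d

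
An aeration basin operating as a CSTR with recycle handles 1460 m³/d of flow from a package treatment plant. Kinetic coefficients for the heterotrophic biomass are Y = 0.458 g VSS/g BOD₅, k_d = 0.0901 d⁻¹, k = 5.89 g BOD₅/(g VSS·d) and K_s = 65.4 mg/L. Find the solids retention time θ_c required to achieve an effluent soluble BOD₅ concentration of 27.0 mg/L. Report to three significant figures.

From 1/θ_c = Y·k·S/(K_s + S) − k_d: Y·k·S/(K_s+S) = 0.458 × 5.89 × 27.0 / (65.4 + 27.0) = 0.7883 d⁻¹.
θ_c = 1/(μ − k_d) = 1/(0.7883 − 0.0901) = 1/0.6982 = 1.432 d.

θ_c ≈ 1.43 d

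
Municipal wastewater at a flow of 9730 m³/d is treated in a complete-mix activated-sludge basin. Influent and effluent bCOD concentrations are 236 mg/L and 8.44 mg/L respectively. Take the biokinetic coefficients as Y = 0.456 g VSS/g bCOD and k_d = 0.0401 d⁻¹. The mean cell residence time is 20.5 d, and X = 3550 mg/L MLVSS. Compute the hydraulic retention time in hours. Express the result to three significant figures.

Steady-state biomass mass balance: V·X·(1 + k_d·θ_c) = Y·Q·(S₀ − S)·θ_c, so V = 0.456 × 9730 × (236 − 8.44) × 20.5 / [3550 × (1 + 0.0401 × 20.5)] = 2.07×10^7 / 6468 = 3200 m³.
HRT = V/Q = 3200 m³ / 9730 m³·d⁻¹ = 0.3289 d × 24 = 7.893 h.

τ ≈ 7.89 h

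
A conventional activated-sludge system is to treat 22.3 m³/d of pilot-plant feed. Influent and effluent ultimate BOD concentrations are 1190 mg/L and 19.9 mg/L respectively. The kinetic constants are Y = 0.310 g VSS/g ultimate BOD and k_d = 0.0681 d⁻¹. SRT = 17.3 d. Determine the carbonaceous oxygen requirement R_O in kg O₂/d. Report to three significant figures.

The observed yield is Y_obs = Y/(1 + k_d·θ_c) = 0.310 / (1 + 0.0681 × 17.3) = 0.310 / 2.178 = 0.1423 g VSS per g ultimate BOD removed.
Mass of ultimate BOD removed per day: Q(S₀ − S) = 22.3 × 1170 g/m³ = 26.09 kg/d.
Net sludge production P_X = 0.1423 × 26.09 = 3.714 kg VSS/d.
R_O = Q·(S₀ − S) − 1.42·P_X = 26.09 − 1.42 × 3.714 = 20.82 kg O₂/d.

R_O ≈ 20.8 kg O₂/d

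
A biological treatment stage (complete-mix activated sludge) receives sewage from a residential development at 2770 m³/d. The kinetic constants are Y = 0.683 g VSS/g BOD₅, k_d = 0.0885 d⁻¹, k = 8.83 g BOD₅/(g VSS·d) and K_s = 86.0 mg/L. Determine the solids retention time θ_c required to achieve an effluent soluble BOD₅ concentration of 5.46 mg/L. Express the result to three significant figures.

Specific growth rate at S = 5.46 mg/L: μ = YkS/(K_s+S) = 0.683·8.83·5.46/(86.0+5.46) = 0.3600 d⁻¹.
1/θ_c = 0.3600 − 0.0885 = 0.2715 d⁻¹, so θ_c = 3.683 d.

θ_c ≈ 3.68 d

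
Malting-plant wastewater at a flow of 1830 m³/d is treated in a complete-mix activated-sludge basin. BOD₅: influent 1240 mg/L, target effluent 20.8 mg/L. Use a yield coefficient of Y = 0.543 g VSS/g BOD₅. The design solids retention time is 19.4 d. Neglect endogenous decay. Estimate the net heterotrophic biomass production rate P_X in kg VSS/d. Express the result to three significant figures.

Since k_d ≈ 0, Y_obs = Y = 0.543 g VSS/g BOD₅.
ΔS = 1240 − 20.8 = 1219 mg/L, so the substrate removal rate is 1830 × 1219/1000 = 2231 kg BOD₅/d.
Biomass produced: P_X = Y_obs·Q·ΔS = 0.5430 × 2231 ≈ 1212 kg VSS/d.

P_X ≈ 1210 kg VSS/d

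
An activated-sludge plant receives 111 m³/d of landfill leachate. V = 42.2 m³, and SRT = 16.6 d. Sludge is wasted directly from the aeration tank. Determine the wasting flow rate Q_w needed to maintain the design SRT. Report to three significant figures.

For wasting at MLVSS concentration, Q_w = V/θ_c = 42.20/16.6 = 2.542 m³/d.

Q_w ≈ 2.54 m³/d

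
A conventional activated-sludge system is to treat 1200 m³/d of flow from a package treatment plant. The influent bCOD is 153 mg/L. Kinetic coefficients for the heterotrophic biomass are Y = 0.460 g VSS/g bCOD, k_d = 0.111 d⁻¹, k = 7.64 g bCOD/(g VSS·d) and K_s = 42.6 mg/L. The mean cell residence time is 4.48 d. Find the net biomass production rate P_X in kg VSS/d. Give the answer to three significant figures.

Effluent substrate depends only on kinetics and SRT: S = K_s(1 + k_d θ_c) / [θ_c(Yk − k_d) − 1] = 42.6 × (1 + 0.111 × 4.48) / [4.48 × (0.460 × 7.64 − 0.111) − 1] = 63.78 / 14.25 = 4.477 mg/L.
Observed yield with endogenous decay: Y_obs = Y / (1 + k_d·θ_c) = 0.460 / (1 + 0.111 × 4.48) = 0.460 / 1.497 = 0.3072 g VSS/g bCOD.
ΔS = 153 − 4.48 = 148.5 mg/L, so the substrate removal rate is 1200 × 148.5/1000 = 178.2 kg bCOD/d.
So the net sludge growth is P_X = 0.3072 × 178.2 = 54.75 kg VSS/d.

P_X ≈ 54.8 kg VSS/d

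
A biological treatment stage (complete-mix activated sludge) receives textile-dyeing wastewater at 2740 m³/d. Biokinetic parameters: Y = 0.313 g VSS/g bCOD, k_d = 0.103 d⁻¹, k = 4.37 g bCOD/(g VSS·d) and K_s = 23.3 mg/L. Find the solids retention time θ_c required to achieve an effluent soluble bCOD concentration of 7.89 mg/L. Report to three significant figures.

At the target effluent, Y k S/(K_s+S) = 0.313×4.37×7.89/31.19 = 0.3460 d⁻¹.
θ_c = 1/(μ − k_d) = 1/(0.3460 − 0.103) = 1/0.2430 = 4.115 d.

θ_c ≈ 4.12 d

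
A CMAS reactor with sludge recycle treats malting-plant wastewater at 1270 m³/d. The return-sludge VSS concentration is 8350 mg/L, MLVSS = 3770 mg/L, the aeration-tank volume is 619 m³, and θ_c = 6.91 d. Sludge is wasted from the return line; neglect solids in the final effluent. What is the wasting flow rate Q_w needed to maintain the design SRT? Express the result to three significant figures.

Q_w = (V·X)/(θ_c X_r) = 619.0 × 3770 / (6.91 × 8350) = 40.45 m³/d.

Q_w ≈ 40.4 m³/d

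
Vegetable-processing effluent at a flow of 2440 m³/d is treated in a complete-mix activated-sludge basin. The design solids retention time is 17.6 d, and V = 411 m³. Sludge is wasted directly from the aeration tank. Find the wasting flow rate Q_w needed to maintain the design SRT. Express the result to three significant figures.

Q_w ≈ 23.4 m³/d

With mixed-liquor wasting, θ_c = V/Q_w, so Q_w = V/θ_c = 411.0/17.6 = 23.35 m³/d.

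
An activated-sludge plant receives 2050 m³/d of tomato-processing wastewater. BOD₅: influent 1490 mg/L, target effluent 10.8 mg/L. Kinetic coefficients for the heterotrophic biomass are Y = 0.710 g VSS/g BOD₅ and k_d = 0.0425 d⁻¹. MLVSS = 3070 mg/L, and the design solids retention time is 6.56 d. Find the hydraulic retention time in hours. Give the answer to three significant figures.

Steady-state biomass mass balance: V·X·(1 + k_d·θ_c) = Y·Q·(S₀ − S)·θ_c, so V = 0.710 × 2050 × (1490 − 10.8) × 6.56 / [3070 × (1 + 0.0425 × 6.56)] = 1.41×10^7 / 3926 = 3598 m³.
HRT = V/Q = 3598 m³ / 2050 m³·d⁻¹ = 1.755 d × 24 = 42.12 h.

τ ≈ 42.1 h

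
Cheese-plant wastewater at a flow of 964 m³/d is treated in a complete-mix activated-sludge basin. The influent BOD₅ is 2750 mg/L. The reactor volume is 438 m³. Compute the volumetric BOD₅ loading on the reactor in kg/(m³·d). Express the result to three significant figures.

L_v ≈ 6.05 kg BOD₅/(m³·d)

L_v = Q S₀ / V = 964 × 2750 × 10⁻³ / 438.0 = 6.053 kg/(m³·d).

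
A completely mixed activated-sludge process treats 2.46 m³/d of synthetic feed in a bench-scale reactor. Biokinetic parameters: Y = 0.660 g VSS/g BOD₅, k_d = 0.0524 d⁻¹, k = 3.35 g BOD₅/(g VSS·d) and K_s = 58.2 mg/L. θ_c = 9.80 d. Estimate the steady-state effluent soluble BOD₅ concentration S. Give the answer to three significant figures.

S ≈ 4.37 mg/L

From the Monod/SRT balance for a CMAS, S = K_s·(1+k_d θ_c)/[θ_c·(Y k − k_d) − 1] = 58.2 × (1 + 0.0524 × 9.80) / [9.80 × (0.660 × 3.35 − 0.0524) − 1] = 88.09 / 20.15 = 4.371 mg/L.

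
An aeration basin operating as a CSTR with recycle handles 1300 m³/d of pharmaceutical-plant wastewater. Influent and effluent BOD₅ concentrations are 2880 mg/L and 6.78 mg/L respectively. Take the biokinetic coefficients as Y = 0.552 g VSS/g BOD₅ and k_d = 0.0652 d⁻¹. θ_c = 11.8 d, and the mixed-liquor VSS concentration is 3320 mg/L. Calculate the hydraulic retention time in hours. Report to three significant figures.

τ ≈ 76.5 h

From the SRT design equation V = Y Q (S₀−S) θ_c / [X (1 + k_d θ_c)] = 0.552 × 1300 × (2880 − 6.78) × 11.8 / [3320 × (1 + 0.0652 × 11.8)] = 2.43×10^7 / 5874 = 4142 m³.
HRT = V/Q = 4142 m³ / 1300 m³·d⁻¹ = 3.186 d × 24 = 76.46 h.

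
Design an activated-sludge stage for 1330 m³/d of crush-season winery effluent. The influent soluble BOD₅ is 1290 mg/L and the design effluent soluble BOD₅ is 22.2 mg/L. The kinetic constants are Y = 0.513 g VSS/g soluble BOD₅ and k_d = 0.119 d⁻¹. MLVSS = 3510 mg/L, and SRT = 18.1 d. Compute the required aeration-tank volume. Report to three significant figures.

Steady-state biomass mass balance: V·X·(1 + k_d·θ_c) = Y·Q·(S₀ − S)·θ_c, so V = 0.513 × 1330 × (1290 − 22.2) × 18.1 / [3510 × (1 + 0.119 × 18.1)] = 1.57×10^7 / 11070 = 1414 m³.

V ≈ 1410 m³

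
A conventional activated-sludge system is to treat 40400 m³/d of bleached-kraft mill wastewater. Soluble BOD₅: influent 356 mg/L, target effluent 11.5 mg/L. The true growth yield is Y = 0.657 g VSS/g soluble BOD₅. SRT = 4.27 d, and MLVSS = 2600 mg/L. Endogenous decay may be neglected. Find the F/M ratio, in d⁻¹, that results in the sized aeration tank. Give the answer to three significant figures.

V·X = Y·Q·ΔS·θ_c gives V = 0.657 × 40400 × (356 − 11.5) × 4.27 / 2600 = 15017 m³.
F/M = Q·S₀ / (V·X) = 40400 × 356 / (15017 × 2600) = 0.3684 g soluble BOD₅·(g VSS·d)⁻¹.

F/M ≈ 0.368 d⁻¹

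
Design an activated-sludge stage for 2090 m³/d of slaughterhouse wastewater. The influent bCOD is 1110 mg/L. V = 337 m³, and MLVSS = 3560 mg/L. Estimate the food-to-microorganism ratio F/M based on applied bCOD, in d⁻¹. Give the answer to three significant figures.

F/M = Q·S₀ / (V·X) = 2090 × 1110 / (337.0 × 3560) = 1.934 g bCOD·(g VSS·d)⁻¹.

F/M ≈ 1.93 d⁻¹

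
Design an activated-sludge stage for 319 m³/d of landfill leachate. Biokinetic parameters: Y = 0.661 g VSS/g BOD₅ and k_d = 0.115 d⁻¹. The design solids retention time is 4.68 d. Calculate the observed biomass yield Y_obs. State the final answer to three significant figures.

Y_obs ≈ 0.430 g VSS/g BOD₅

Observed yield with endogenous decay: Y_obs = Y / (1 + k_d·θ_c) = 0.661 / (1 + 0.115 × 4.68) = 0.661 / 1.538 = 0.4297 g VSS/g BOD₅.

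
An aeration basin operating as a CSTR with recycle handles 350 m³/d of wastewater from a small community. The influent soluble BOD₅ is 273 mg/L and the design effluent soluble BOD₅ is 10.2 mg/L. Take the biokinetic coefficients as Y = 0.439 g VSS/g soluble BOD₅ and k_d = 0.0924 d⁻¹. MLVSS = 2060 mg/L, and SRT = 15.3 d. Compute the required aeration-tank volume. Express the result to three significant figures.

V ≈ 124 m³

Steady-state biomass mass balance: V·X·(1 + k_d·θ_c) = Y·Q·(S₀ − S)·θ_c, so V = 0.439 × 350 × (273 − 10.2) × 15.3 / [2060 × (1 + 0.0924 × 15.3)] = 6.18×10^5 / 4972 = 124.2 m³.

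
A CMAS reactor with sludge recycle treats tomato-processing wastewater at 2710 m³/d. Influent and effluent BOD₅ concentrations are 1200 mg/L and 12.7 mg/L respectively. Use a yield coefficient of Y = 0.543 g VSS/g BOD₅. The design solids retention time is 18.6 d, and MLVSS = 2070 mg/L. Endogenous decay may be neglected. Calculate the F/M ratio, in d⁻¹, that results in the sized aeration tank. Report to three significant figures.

Biomass mass balance (decay neglected): V·X = Y·Q·(S₀ − S)·θ_c, so V = 0.543 × 2710 × (1200 − 12.7) × 18.6 / 2070 = 15699 m³.
F/M = applied load / biomass = Q·S₀/(V·X) = 2710 × 1200 / (15699 × 2070) = 0.1001 d⁻¹.

F/M ≈ 0.100 d⁻¹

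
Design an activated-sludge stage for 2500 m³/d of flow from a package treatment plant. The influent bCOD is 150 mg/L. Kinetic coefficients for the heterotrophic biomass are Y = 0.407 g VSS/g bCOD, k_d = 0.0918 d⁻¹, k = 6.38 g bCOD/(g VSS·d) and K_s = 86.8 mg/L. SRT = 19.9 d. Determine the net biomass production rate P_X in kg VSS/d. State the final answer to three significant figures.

For a completely mixed reactor with recycle the Lawrence–McCarty relation gives S = K_s·(1 + k_d·θ_c) / [θ_c·(Y·k − k_d) − 1] = 86.8 × (1 + 0.0918 × 19.9) / [19.9 × (0.407 × 6.38 − 0.0918) − 1] = 245.4 / 48.85 = 5.023 mg/L.
Correct the yield for decay: Y_obs = Y/(1 + k_d θ_c) = 0.407 / (1 + 0.0918 × 19.9) = 0.407 / 2.827 = 0.1440.
Q·(S₀ − S) = 2500 × (150 − 5.02) × 10⁻³ = 362.4 kg/d removed.
Biomass produced: P_X = Y_obs·Q·ΔS = 0.1440 × 362.4 ≈ 52.18 kg VSS/d.

P_X ≈ 52.2 kg VSS/d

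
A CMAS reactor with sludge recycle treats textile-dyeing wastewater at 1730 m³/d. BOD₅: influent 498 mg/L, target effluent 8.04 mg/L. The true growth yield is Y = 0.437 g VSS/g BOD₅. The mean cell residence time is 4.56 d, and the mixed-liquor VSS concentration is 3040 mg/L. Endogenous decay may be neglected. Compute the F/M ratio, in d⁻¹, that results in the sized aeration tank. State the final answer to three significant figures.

F/M ≈ 0.510 d⁻¹

V·X = Y·Q·ΔS·θ_c gives V = 0.437 × 1730 × (498 − 8.04) × 4.56 / 3040 = 555.6 m³.
Food-to-microorganism ratio F/M = Q S₀ / (V X) = 1730 × 498 / (555.6 × 3040) = 0.5101 d⁻¹.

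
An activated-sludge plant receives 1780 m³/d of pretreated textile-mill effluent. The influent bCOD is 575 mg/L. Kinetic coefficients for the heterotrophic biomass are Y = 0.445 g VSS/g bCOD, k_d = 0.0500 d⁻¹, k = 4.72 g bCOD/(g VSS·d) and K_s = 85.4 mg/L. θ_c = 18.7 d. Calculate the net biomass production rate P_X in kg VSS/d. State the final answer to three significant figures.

P_X ≈ 234 kg VSS/d

For a completely mixed reactor with recycle the Lawrence–McCarty relation gives S = K_s·(1 + k_d·θ_c) / [θ_c·(Y·k − k_d) − 1] = 85.4 × (1 + 0.0500 × 18.7) / [18.7 × (0.445 × 4.72 − 0.0500) − 1] = 165.2 / 37.34 = 4.425 mg/L.
Y_obs = Y / (1 + k_d θ_c) = 0.445 / (1 + 0.0500 × 18.7) = 0.445 / 1.935 = 0.2300.
ΔS = 575 − 4.43 = 570.6 mg/L, so the substrate removal rate is 1780 × 570.6/1000 = 1016 kg bCOD/d.
Net biomass production P_X = Y_obs × Q·(S₀ − S) = 0.2300 × 1016 = 233.6 kg VSS/d.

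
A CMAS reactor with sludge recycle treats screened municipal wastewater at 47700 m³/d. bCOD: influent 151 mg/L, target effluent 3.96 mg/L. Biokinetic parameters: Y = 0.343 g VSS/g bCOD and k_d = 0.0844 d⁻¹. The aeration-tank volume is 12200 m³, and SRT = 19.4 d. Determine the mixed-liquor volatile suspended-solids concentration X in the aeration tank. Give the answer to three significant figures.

X ≈ 1450 mg/L

X = Y·Q·ΔS·θ_c / [V·(1 + k_d θ_c)] = 0.343 × 47700 × (151 − 3.96) × 19.4 / [12200 × (1 + 0.0844 × 19.4)] = 1451 mg/L.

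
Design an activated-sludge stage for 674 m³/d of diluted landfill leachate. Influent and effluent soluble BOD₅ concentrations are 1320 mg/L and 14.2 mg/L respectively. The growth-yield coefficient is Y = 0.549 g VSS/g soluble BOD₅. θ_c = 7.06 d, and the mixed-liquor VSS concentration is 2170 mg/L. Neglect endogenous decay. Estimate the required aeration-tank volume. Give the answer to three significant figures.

V ≈ 1570 m³

With k_d = 0 the design equation reduces to V = Y Q (S₀−S) θ_c / X = 0.549 × 674 × (1320 − 14.2) × 7.06 / 2170 = 1572 m³.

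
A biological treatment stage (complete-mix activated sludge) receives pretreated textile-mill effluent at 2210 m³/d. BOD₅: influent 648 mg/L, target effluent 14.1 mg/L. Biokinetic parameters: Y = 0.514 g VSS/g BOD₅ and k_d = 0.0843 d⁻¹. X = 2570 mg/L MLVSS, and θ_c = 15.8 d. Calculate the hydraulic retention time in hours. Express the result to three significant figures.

τ ≈ 20.6 h

From the SRT design equation V = Y Q (S₀−S) θ_c / [X (1 + k_d θ_c)] = 0.514 × 2210 × (648 − 14.1) × 15.8 / [2570 × (1 + 0.0843 × 15.8)] = 1.14×10^7 / 5993 = 1898 m³.
τ = V/Q = 1898/2210 = 0.8590 d, or 20.62 h.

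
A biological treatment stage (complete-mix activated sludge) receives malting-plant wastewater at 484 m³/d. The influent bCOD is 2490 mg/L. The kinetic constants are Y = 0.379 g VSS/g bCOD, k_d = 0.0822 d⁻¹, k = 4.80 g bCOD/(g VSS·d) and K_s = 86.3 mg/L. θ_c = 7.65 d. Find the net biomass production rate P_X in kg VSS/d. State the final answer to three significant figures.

P_X ≈ 279 kg VSS/d

Effluent substrate depends only on kinetics and SRT: S = K_s(1 + k_d θ_c) / [θ_c(Yk − k_d) − 1] = 86.3 × (1 + 0.0822 × 7.65) / [7.65 × (0.379 × 4.80 − 0.0822) − 1] = 140.6 / 12.29 = 11.44 mg/L.
The observed yield is Y_obs = Y/(1 + k_d·θ_c) = 0.379 / (1 + 0.0822 × 7.65) = 0.379 / 1.629 = 0.2327 g VSS per g bCOD removed.
Q·(S₀ − S) = 484 × (2490 − 11.4) × 10⁻³ = 1200 kg/d removed.
Biomass produced: P_X = Y_obs·Q·ΔS = 0.2327 × 1200 ≈ 279.1 kg VSS/d.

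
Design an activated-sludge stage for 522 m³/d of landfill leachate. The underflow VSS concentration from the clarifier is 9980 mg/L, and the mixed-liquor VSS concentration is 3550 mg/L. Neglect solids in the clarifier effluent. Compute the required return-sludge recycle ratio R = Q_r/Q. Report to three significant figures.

R ≈ 0.552

Solids balance on the clarifier gives (1+R)X = R·X_r, so R = X/(X_r − X) = 3550 / (9980 − 3550) = 0.5521.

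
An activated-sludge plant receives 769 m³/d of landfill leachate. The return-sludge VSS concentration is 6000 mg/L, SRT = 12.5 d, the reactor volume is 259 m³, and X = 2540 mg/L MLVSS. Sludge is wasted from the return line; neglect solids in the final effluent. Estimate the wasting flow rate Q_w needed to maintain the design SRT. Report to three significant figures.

Q_w = (V·X)/(θ_c X_r) = 259.0 × 2540 / (12.5 × 6000) = 8.771 m³/d.

Q_w ≈ 8.77 m³/d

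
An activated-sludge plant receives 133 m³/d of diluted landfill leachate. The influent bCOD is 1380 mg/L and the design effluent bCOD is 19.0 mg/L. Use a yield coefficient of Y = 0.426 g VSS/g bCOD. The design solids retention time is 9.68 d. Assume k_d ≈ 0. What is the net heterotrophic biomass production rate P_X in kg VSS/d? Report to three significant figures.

With endogenous decay neglected, the observed yield equals the true yield: Y_obs = Y = 0.426 g VSS/g bCOD.
Substrate removed = Q·(S₀ − S) = 133 m³/d × (1380 − 19.0) g/m³ = 1.81×10^5 g/d = 181.0 kg/d.
P_X = Y_obs · Q(S₀ − S) = 0.4260 × 181.0 = 77.11 kg VSS/d.

P_X ≈ 77.1 kg VSS/d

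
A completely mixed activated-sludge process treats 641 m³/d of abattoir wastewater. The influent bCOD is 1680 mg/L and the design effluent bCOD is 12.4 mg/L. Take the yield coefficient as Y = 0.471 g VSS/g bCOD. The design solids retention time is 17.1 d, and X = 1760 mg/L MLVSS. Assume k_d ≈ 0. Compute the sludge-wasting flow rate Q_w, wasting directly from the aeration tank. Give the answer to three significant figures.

Q_w ≈ 286 m³/d

With k_d = 0 the design equation reduces to V = Y Q (S₀−S) θ_c / X = 0.471 × 641 × (1680 − 12.4) × 17.1 / 1760 = 4892 m³.
Wasting from the aeration tank: Q_w = V / θ_c = 4892 / 17.1 = 286.1 m³/d.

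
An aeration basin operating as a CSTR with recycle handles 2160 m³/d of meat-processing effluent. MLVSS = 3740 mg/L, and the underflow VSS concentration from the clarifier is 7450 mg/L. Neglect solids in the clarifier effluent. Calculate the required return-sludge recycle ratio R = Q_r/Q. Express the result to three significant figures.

Mass balance around the secondary clarifier (neglecting effluent solids): R = X / (X_r − X) = 3740 / (7450 − 3740) = 1.008.

R ≈ 1.01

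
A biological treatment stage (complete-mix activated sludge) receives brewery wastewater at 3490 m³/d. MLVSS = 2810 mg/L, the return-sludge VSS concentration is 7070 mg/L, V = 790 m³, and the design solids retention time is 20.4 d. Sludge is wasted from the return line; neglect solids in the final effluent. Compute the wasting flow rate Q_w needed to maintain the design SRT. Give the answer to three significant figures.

Q_w ≈ 15.4 m³/d

Wasting from the return line (neglecting effluent solids): Q_w = V·X / (θ_c·X_r) = 790.0 × 2810 / (20.4 × 7070) = 15.39 m³/d.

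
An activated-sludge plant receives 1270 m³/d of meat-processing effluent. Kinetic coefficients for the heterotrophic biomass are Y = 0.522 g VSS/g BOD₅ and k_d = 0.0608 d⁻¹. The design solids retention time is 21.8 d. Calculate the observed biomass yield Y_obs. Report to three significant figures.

The observed yield is Y_obs = Y/(1 + k_d·θ_c) = 0.522 / (1 + 0.0608 × 21.8) = 0.522 / 2.325 = 0.2245 g VSS per g BOD₅ removed.

Y_obs ≈ 0.224 g VSS/g BOD₅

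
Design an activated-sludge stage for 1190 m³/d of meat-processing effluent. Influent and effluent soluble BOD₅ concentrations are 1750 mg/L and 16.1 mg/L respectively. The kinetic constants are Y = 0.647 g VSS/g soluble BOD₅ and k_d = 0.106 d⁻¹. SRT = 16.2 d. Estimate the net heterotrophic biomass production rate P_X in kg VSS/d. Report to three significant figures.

P_X ≈ 491 kg VSS/d

Correct the yield for decay: Y_obs = Y/(1 + k_d θ_c) = 0.647 / (1 + 0.106 × 16.2) = 0.647 / 2.717 = 0.2381.
Mass of soluble BOD₅ removed per day: Q(S₀ − S) = 1190 × 1734 g/m³ = 2063 kg/d.
Biomass produced: P_X = Y_obs·Q·ΔS = 0.2381 × 2063 ≈ 491.3 kg VSS/d.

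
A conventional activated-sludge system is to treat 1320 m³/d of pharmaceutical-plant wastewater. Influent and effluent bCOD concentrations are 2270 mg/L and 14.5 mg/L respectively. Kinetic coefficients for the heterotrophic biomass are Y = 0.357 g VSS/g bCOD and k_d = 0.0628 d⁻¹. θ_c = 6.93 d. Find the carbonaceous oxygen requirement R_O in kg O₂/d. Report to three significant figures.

Correct the yield for decay: Y_obs = Y/(1 + k_d θ_c) = 0.357 / (1 + 0.0628 × 6.93) = 0.357 / 1.435 = 0.2487.
ΔS = 2270 − 14.5 = 2256 mg/L, so the substrate removal rate is 1320 × 2256/1000 = 2977 kg bCOD/d.
Net sludge production P_X = 0.2487 × 2977 = 740.6 kg VSS/d.
R_O = Q·(S₀ − S) − 1.42·P_X = 2977 − 1.42 × 740.6 = 1926 kg O₂/d.

R_O ≈ 1930 kg O₂/d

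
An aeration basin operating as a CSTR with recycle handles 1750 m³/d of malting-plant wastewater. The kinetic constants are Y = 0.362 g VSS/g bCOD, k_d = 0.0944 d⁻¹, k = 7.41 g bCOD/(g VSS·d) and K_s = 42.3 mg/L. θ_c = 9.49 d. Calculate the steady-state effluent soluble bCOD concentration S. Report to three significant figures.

S ≈ 3.40 mg/L

Effluent substrate depends only on kinetics and SRT: S = K_s(1 + k_d θ_c) / [θ_c(Yk − k_d) − 1] = 42.3 × (1 + 0.0944 × 9.49) / [9.49 × (0.362 × 7.41 − 0.0944) − 1] = 80.19 / 23.56 = 3.404 mg/L.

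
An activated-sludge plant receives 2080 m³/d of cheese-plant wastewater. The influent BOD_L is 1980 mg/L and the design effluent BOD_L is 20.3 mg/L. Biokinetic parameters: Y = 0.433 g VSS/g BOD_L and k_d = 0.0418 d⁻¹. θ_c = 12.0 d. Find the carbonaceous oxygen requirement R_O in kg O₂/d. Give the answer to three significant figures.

The observed yield is Y_obs = Y/(1 + k_d·θ_c) = 0.433 / (1 + 0.0418 × 12.0) = 0.433 / 1.502 = 0.2884 g VSS per g BOD_L removed.
ΔS = 1980 − 20.3 = 1960 mg/L, so the substrate removal rate is 2080 × 1960/1000 = 4076 kg BOD_L/d.
Biomass synthesised: P_X = Y_obs × 4076 = 1175 kg VSS/d.
R_O = Q·(S₀ − S) − 1.42·P_X = 4076 − 1.42 × 1175 = 2407 kg O₂/d.

R_O ≈ 2410 kg O₂/d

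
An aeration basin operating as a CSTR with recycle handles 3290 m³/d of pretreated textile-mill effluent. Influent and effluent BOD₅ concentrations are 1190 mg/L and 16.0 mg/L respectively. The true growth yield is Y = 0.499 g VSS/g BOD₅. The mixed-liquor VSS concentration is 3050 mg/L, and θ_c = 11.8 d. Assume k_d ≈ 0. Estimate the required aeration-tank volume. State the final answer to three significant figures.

V·X = Y·Q·ΔS·θ_c gives V = 0.499 × 3290 × (1190 − 16.0) × 11.8 / 3050 = 7457 m³.

V ≈ 7460 m³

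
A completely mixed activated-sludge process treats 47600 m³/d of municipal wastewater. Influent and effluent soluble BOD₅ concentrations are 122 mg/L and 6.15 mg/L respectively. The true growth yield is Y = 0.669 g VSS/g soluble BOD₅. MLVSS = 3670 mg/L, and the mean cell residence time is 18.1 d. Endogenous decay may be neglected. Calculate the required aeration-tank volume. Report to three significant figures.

V ≈ 18200 m³

With k_d = 0 the design equation reduces to V = Y Q (S₀−S) θ_c / X = 0.669 × 47600 × (122 − 6.15) × 18.1 / 3670 = 18195 m³.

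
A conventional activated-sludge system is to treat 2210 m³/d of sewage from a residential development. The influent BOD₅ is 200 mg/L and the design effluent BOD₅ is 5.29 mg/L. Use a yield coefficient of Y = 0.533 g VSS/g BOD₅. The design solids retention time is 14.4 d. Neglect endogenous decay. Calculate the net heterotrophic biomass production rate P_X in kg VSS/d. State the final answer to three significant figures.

P_X ≈ 229 kg VSS/d

With endogenous decay neglected, the observed yield equals the true yield: Y_obs = Y = 0.533 g VSS/g BOD₅.
Substrate removed = Q·(S₀ − S) = 2210 m³/d × (200 − 5.29) g/m³ = 4.3×10^5 g/d = 430.3 kg/d.
Net biomass production P_X = Y_obs × Q·(S₀ − S) = 0.5330 × 430.3 = 229.4 kg VSS/d.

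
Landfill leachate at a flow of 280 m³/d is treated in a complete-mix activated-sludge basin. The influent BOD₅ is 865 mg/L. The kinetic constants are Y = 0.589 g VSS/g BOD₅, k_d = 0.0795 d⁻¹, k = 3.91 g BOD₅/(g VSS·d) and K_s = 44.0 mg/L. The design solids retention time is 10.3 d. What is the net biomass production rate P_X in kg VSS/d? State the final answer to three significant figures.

P_X ≈ 78.1 kg VSS/d

For a completely mixed reactor with recycle the Lawrence–McCarty relation gives S = K_s·(1 + k_d·θ_c) / [θ_c·(Y·k − k_d) − 1] = 44.0 × (1 + 0.0795 × 10.3) / [10.3 × (0.589 × 3.91 − 0.0795) − 1] = 80.03 / 21.90 = 3.654 mg/L.
The observed yield is Y_obs = Y/(1 + k_d·θ_c) = 0.589 / (1 + 0.0795 × 10.3) = 0.589 / 1.819 = 0.3238 g VSS per g BOD₅ removed.
ΔS = 865 − 3.65 = 861.4 mg/L, so the substrate removal rate is 280 × 861.4/1000 = 241.2 kg BOD₅/d.
Biomass produced: P_X = Y_obs·Q·ΔS = 0.3238 × 241.2 ≈ 78.10 kg VSS/d.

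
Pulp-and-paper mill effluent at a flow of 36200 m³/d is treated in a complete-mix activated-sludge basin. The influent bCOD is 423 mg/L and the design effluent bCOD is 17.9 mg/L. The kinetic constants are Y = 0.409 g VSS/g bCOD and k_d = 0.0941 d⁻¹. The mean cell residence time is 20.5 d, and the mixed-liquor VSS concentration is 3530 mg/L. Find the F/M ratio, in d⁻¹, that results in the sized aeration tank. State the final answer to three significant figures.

From the SRT design equation V = Y Q (S₀−S) θ_c / [X (1 + k_d θ_c)] = 0.409 × 36200 × (423 − 17.9) × 20.5 / [3530 × (1 + 0.0941 × 20.5)] = 1.23×10^8 / 10340 = 11892 m³.
F/M = Q·S₀ / (V·X) = 36200 × 423 / (11892 × 3530) = 0.3648 g bCOD·(g VSS·d)⁻¹.

F/M ≈ 0.365 d⁻¹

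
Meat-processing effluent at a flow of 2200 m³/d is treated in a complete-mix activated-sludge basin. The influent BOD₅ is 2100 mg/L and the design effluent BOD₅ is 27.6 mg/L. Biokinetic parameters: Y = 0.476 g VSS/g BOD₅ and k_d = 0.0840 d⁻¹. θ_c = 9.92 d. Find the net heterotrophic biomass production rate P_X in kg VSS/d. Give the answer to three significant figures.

P_X ≈ 1180 kg VSS/d

Y_obs = Y / (1 + k_d θ_c) = 0.476 / (1 + 0.0840 × 9.92) = 0.476 / 1.833 = 0.2596.
Substrate removed = Q·(S₀ − S) = 2200 m³/d × (2100 − 27.6) g/m³ = 4.56×10^6 g/d = 4559 kg/d.
P_X = Y_obs · Q(S₀ − S) = 0.2596 × 4559 = 1184 kg VSS/d.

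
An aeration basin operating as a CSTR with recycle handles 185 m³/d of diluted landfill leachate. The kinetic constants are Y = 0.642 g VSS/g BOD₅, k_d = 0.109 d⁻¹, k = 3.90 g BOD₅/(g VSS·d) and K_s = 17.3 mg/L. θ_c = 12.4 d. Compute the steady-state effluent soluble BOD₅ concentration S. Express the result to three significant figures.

S ≈ 1.42 mg/L

From the Monod/SRT balance for a CMAS, S = K_s·(1+k_d θ_c)/[θ_c·(Y k − k_d) − 1] = 17.3 × (1 + 0.109 × 12.4) / [12.4 × (0.642 × 3.90 − 0.109) − 1] = 40.68 / 28.70 = 1.418 mg/L.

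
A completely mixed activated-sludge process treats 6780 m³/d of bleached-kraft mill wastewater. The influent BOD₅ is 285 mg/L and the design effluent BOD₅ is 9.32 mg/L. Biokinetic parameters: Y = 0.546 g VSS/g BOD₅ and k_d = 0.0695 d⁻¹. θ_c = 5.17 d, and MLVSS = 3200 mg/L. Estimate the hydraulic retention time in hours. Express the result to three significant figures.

Rearranging the biomass balance for a CMAS with decay, V = Y·Q·ΔS·θ_c / [X·(1+k_d θ_c)] = 0.546 × 6780 × (285 − 9.32) × 5.17 / [3200 × (1 + 0.0695 × 5.17)] = 5.28×10^6 / 4350 = 1213 m³.
HRT = V/Q = 1213 m³ / 6780 m³·d⁻¹ = 0.1789 d × 24 = 4.294 h.

τ ≈ 4.29 h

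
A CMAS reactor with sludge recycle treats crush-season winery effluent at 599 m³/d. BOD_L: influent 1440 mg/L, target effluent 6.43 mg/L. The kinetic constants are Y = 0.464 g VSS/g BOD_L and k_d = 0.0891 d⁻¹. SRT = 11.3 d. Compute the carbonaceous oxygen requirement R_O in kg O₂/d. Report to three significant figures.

R_O ≈ 577 kg O₂/d

Correct the yield for decay: Y_obs = Y/(1 + k_d θ_c) = 0.464 / (1 + 0.0891 × 11.3) = 0.464 / 2.007 = 0.2312.
ΔS = 1440 − 6.43 = 1434 mg/L, so the substrate removal rate is 599 × 1434/1000 = 858.7 kg BOD_L/d.
Biomass synthesised: P_X = Y_obs × 858.7 = 198.5 kg VSS/d.
Carbonaceous O₂ demand = substrate oxidised − cell-mass equivalent = 858.7 − 1.42 × 198.5 = 576.8 kg O₂/d.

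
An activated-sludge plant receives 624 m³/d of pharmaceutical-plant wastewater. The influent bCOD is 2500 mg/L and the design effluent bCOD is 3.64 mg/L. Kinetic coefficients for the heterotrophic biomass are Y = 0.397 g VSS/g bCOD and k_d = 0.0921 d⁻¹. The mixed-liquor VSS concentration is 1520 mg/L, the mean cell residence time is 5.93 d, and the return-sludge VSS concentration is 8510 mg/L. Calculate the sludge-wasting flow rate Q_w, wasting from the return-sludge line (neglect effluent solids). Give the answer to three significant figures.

From the SRT design equation V = Y Q (S₀−S) θ_c / [X (1 + k_d θ_c)] = 0.397 × 624 × (2500 − 3.64) × 5.93 / [1520 × (1 + 0.0921 × 5.93)] = 3.67×10^6 / 2350 = 1560 m³.
Q_w = (V·X)/(θ_c X_r) = 1560 × 1520 / (5.93 × 8510) = 47.00 m³/d.

Q_w ≈ 47.0 m³/d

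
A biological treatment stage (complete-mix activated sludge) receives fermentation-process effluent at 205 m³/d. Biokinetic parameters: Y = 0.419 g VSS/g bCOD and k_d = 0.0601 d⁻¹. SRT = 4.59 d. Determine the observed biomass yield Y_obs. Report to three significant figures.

Y_obs ≈ 0.328 g VSS/g bCOD

The observed yield is Y_obs = Y/(1 + k_d·θ_c) = 0.419 / (1 + 0.0601 × 4.59) = 0.419 / 1.276 = 0.3284 g VSS per g bCOD removed.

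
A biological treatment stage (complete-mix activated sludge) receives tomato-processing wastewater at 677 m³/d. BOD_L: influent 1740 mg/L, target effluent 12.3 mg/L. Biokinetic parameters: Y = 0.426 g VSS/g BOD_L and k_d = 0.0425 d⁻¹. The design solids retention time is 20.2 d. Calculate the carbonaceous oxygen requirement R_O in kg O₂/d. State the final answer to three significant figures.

Observed yield with endogenous decay: Y_obs = Y / (1 + k_d·θ_c) = 0.426 / (1 + 0.0425 × 20.2) = 0.426 / 1.859 = 0.2292 g VSS/g BOD_L.
ΔS = 1740 − 12.3 = 1728 mg/L, so the substrate removal rate is 677 × 1728/1000 = 1170 kg BOD_L/d.
Biomass synthesised: P_X = Y_obs × 1170 = 268.1 kg VSS/d.
R_O = Q·(S₀ − S) − 1.42·P_X = 1170 − 1.42 × 268.1 = 788.9 kg O₂/d.

R_O ≈ 789 kg O₂/d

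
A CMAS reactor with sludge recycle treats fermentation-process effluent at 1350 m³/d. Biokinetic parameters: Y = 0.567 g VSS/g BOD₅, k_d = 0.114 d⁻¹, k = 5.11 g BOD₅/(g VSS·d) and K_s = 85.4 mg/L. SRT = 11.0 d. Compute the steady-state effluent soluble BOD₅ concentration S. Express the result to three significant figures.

From the Monod/SRT balance for a CMAS, S = K_s·(1+k_d θ_c)/[θ_c·(Y k − k_d) − 1] = 85.4 × (1 + 0.114 × 11.0) / [11.0 × (0.567 × 5.11 − 0.114) − 1] = 192.5 / 29.62 = 6.499 mg/L.

S ≈ 6.50 mg/L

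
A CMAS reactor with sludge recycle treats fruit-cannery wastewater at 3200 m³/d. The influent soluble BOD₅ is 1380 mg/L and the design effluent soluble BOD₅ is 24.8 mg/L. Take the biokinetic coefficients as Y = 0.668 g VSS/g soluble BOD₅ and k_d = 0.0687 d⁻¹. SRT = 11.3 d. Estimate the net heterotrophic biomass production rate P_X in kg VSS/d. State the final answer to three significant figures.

P_X ≈ 1630 kg VSS/d

Y_obs = Y / (1 + k_d θ_c) = 0.668 / (1 + 0.0687 × 11.3) = 0.668 / 1.776 = 0.3761.
Q·(S₀ − S) = 3200 × (1380 − 24.8) × 10⁻³ = 4337 kg/d removed.
Biomass produced: P_X = Y_obs·Q·ΔS = 0.3761 × 4337 ≈ 1631 kg VSS/d.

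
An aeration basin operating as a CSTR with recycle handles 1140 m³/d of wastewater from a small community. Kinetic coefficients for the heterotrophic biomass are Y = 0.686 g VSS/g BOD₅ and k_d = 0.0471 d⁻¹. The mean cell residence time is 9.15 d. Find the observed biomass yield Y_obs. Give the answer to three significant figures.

Correct the yield for decay: Y_obs = Y/(1 + k_d θ_c) = 0.686 / (1 + 0.0471 × 9.15) = 0.686 / 1.431 = 0.4794.

Y_obs ≈ 0.479 g VSS/g BOD₅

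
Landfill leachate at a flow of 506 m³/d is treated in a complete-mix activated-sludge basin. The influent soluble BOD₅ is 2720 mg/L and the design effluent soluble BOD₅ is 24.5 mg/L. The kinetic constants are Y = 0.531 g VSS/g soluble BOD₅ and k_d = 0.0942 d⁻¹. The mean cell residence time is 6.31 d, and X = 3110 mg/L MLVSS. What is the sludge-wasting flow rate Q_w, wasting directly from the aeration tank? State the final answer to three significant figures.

Steady-state biomass mass balance: V·X·(1 + k_d·θ_c) = Y·Q·(S₀ − S)·θ_c, so V = 0.531 × 506 × (2720 − 24.5) × 6.31 / [3110 × (1 + 0.0942 × 6.31)] = 4.57×10^6 / 4959 = 921.6 m³.
Wasting from the aeration tank: Q_w = V / θ_c = 921.6 / 6.31 = 146.1 m³/d.

Q_w ≈ 146 m³/d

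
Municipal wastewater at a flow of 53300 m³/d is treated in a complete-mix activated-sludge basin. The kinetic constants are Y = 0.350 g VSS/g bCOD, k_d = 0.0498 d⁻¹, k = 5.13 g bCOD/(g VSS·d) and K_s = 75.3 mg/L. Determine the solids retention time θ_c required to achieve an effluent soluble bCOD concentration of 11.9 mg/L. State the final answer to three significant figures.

θ_c ≈ 5.12 d

At the target effluent, Y k S/(K_s+S) = 0.350×5.13×11.9/87.20 = 0.2450 d⁻¹.
Then 1/θ_c = μ − k_d = 0.2450 − 0.0498 = 0.1952 d⁻¹, giving θ_c = 5.122 d.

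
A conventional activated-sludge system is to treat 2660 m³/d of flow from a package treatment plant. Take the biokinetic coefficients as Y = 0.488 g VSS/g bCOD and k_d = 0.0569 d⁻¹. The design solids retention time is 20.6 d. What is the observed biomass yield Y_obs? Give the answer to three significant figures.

Observed yield with endogenous decay: Y_obs = Y / (1 + k_d·θ_c) = 0.488 / (1 + 0.0569 × 20.6) = 0.488 / 2.172 = 0.2247 g VSS/g bCOD.

Y_obs ≈ 0.225 g VSS/g bCOD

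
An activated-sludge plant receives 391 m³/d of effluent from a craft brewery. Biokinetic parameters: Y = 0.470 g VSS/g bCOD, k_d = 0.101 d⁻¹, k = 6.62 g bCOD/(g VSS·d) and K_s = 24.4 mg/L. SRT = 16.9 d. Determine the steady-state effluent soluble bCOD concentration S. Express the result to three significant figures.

For a completely mixed reactor with recycle the Lawrence–McCarty relation gives S = K_s·(1 + k_d·θ_c) / [θ_c·(Y·k − k_d) − 1] = 24.4 × (1 + 0.101 × 16.9) / [16.9 × (0.470 × 6.62 − 0.101) − 1] = 66.05 / 49.88 = 1.324 mg/L.

S ≈ 1.32 mg/L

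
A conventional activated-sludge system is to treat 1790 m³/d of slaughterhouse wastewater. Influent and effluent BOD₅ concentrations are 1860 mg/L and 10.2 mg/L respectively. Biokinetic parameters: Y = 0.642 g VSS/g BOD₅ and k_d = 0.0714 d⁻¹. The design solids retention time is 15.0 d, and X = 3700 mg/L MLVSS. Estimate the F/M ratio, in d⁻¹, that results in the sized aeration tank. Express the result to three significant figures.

F/M ≈ 0.216 d⁻¹

Rearranging the biomass balance for a CMAS with decay, V = Y·Q·ΔS·θ_c / [X·(1+k_d θ_c)] = 0.642 × 1790 × (1860 − 10.2) × 15.0 / [3700 × (1 + 0.0714 × 15.0)] = 3.19×10^7 / 7663 = 4161 m³.
Food-to-microorganism ratio F/M = Q S₀ / (V X) = 1790 × 1860 / (4161 × 3700) = 0.2162 d⁻¹.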